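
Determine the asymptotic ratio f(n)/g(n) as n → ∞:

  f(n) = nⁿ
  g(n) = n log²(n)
∞

Since nⁿ (O(nⁿ)) grows faster than n log²(n) (O(n log² n)),
the ratio f(n)/g(n) → ∞ as n → ∞.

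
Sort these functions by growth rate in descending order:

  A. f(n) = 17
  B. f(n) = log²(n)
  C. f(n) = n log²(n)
C > B > A

Comparing growth rates:
C = n log²(n) is O(n log² n)
B = log²(n) is O(log² n)
A = 17 is O(1)

Therefore, the order from fastest to slowest is: C > B > A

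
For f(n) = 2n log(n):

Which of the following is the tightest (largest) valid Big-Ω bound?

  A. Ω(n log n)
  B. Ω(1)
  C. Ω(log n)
A

f(n) = 2n log(n) is Ω(n log n).
All listed options are valid Big-Ω bounds (lower bounds),
but Ω(n log n) is the tightest (largest valid bound).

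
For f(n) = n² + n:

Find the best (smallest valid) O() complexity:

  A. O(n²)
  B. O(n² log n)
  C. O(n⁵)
A

f(n) = n² + n is O(n²).
All listed options are valid Big-O bounds (upper bounds),
but O(n²) is the tightest (smallest valid bound).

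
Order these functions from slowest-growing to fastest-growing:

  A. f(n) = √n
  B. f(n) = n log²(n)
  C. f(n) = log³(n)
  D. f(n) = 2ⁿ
C < A < B < D

Comparing growth rates:
C = log³(n) is O(log³ n)
A = √n is O(√n)
B = n log²(n) is O(n log² n)
D = 2ⁿ is O(2ⁿ)

Therefore, the order from slowest to fastest is: C < A < B < D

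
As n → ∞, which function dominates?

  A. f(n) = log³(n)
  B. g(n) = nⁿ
B

f(n) = log³(n) is O(log³ n), while g(n) = nⁿ is O(nⁿ).
Since O(nⁿ) grows faster than O(log³ n), g(n) dominates.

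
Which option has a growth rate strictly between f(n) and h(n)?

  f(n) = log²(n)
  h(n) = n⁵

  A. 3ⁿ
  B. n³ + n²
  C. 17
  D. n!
B

We need g(n) with log²(n) = o(g(n)) and g(n) = o(n⁵), i.e. O(log² n) ≺ g ≺ O(n⁵).
Check each option:
  A. 3ⁿ — O(3ⁿ) does not grow strictly slower than h(n)
  B. n³ + n² — O(n³) is strictly between O(log² n) and O(n⁵) ✓
  C. 17 — O(1) does not grow strictly faster than f(n)
  D. n! — O(n!) does not grow strictly slower than h(n)

Only option B (n³ + n²) lies strictly between.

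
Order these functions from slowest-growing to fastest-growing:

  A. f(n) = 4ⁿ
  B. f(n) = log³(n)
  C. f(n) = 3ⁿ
B < C < A

Comparing growth rates:
B = log³(n) is O(log³ n)
C = 3ⁿ is O(3ⁿ)
A = 4ⁿ is O(4ⁿ)

Therefore, the order from slowest to fastest is: B < C < A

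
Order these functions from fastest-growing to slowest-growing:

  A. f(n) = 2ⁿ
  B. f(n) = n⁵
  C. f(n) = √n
A > B > C

Comparing growth rates:
A = 2ⁿ is O(2ⁿ)
B = n⁵ is O(n⁵)
C = √n is O(√n)

Therefore, the order from fastest to slowest is: A > B > C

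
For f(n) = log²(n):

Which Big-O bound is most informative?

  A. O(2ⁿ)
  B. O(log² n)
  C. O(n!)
B

f(n) = log²(n) is O(log² n).
All listed options are valid Big-O bounds (upper bounds),
but O(log² n) is the tightest (smallest valid bound).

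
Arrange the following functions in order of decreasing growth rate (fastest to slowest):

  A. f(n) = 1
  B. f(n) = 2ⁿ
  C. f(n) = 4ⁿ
C > B > A

Comparing growth rates:
C = 4ⁿ is O(4ⁿ)
B = 2ⁿ is O(2ⁿ)
A = 1 is O(1)

Therefore, the order from fastest to slowest is: C > B > A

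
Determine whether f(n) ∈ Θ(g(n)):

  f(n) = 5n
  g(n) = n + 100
True

f(n) = 5n and g(n) = n + 100 are both O(n).
Since they have the same asymptotic growth rate, f(n) = Θ(g(n)) is true.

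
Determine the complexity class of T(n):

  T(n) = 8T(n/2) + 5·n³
Θ(n³ log n)

Master Theorem: a = 8, b = 2, f(n) = 5·n³.
Compute the critical exponent d = log₂(8) = 3.
Compare f(n) = Θ(n³) against n^d:
  k = 3 = d, so f(n) = Θ(n^d) — Case 2.
  Work is balanced across levels: T(n) = Θ(n^d log n) = Θ(n³ log n).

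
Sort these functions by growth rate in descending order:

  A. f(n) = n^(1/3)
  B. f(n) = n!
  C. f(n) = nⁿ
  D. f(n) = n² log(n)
C > B > D > A

Comparing growth rates:
C = nⁿ is O(nⁿ)
B = n! is O(n!)
D = n² log(n) is O(n² log n)
A = n^(1/3) is O(n^(1/3))

Therefore, the order from fastest to slowest is: C > B > D > A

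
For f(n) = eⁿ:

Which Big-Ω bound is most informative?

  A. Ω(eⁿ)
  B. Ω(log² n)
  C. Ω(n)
A

f(n) = eⁿ is Ω(eⁿ).
All listed options are valid Big-Ω bounds (lower bounds),
but Ω(eⁿ) is the tightest (largest valid bound).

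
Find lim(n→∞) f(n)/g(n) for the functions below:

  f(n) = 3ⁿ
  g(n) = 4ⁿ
0

Since 3ⁿ (O(3ⁿ)) grows slower than 4ⁿ (O(4ⁿ)),
the ratio f(n)/g(n) → 0 as n → ∞.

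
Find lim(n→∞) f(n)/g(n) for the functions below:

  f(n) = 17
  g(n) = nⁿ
0

Since 17 (O(1)) grows slower than nⁿ (O(nⁿ)),
the ratio f(n)/g(n) → 0 as n → ∞.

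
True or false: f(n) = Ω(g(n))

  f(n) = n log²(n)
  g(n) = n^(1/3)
True

f(n) = n log²(n) is O(n log² n), and g(n) = n^(1/3) is O(n^(1/3)).
Since O(n log² n) grows at least as fast as O(n^(1/3)), f(n) = Ω(g(n)) is true.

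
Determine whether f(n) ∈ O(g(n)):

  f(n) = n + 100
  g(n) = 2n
True

f(n) = n + 100 and g(n) = 2n are both O(n).
Big-O permits equal growth rates (f ≤ c·g for some c), so f(n) = O(g(n)) is true.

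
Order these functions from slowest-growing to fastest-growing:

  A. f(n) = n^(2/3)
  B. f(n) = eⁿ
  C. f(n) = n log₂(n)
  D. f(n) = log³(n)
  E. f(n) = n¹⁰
D < A < C < E < B

Comparing growth rates:
D = log³(n) is O(log³ n)
A = n^(2/3) is O(n^(2/3))
C = n log₂(n) is O(n log n)
E = n¹⁰ is O(n¹⁰)
B = eⁿ is O(eⁿ)

Therefore, the order from slowest to fastest is: D < A < C < E < B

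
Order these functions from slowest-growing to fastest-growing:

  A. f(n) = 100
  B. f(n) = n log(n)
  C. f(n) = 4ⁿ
A < B < C

Comparing growth rates:
A = 100 is O(1)
B = n log(n) is O(n log n)
C = 4ⁿ is O(4ⁿ)

Therefore, the order from slowest to fastest is: A < B < C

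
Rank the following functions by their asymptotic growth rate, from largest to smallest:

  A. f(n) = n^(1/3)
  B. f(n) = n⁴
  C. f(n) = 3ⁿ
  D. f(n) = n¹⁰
C > D > B > A

Comparing growth rates:
C = 3ⁿ is O(3ⁿ)
D = n¹⁰ is O(n¹⁰)
B = n⁴ is O(n⁴)
A = n^(1/3) is O(n^(1/3))

Therefore, the order from fastest to slowest is: C > D > B > A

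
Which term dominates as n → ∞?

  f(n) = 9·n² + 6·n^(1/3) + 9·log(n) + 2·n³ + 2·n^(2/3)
2·n³

Looking at each term:
  - 9·n² is O(n²)
  - 6·n^(1/3) is O(n^(1/3))
  - 9·log(n) is O(log n)
  - 2·n³ is O(n³)
  - 2·n^(2/3) is O(n^(2/3))

The term 2·n³ (O(n³)) grows fastest and dominates all others.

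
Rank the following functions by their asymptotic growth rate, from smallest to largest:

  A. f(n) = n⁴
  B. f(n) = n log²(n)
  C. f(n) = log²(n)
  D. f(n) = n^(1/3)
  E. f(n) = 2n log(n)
C < D < E < B < A

Comparing growth rates:
C = log²(n) is O(log² n)
D = n^(1/3) is O(n^(1/3))
E = 2n log(n) is O(n log n)
B = n log²(n) is O(n log² n)
A = n⁴ is O(n⁴)

Therefore, the order from slowest to fastest is: C < D < E < B < A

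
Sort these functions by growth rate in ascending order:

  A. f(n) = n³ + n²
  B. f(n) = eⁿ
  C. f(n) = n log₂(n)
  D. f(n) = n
D < C < A < B

Comparing growth rates:
D = n is O(n)
C = n log₂(n) is O(n log n)
A = n³ + n² is O(n³)
B = eⁿ is O(eⁿ)

Therefore, the order from slowest to fastest is: D < C < A < B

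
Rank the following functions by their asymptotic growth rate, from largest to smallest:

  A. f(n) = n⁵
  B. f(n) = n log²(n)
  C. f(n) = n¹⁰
C > A > B

Comparing growth rates:
C = n¹⁰ is O(n¹⁰)
A = n⁵ is O(n⁵)
B = n log²(n) is O(n log² n)

Therefore, the order from fastest to slowest is: C > A > B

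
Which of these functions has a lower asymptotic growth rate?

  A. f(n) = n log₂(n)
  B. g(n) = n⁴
A

f(n) = n log₂(n) is O(n log n), while g(n) = n⁴ is O(n⁴).
Since O(n log n) grows slower than O(n⁴), f(n) is dominated.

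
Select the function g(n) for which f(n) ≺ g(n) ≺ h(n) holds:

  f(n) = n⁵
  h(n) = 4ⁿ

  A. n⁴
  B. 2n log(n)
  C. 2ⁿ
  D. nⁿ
C

We need g(n) with n⁵ = o(g(n)) and g(n) = o(4ⁿ), i.e. O(n⁵) ≺ g ≺ O(4ⁿ).
Check each option:
  A. n⁴ — O(n⁴) does not grow strictly faster than f(n)
  B. 2n log(n) — O(n log n) does not grow strictly faster than f(n)
  C. 2ⁿ — O(2ⁿ) is strictly between O(n⁵) and O(4ⁿ) ✓
  D. nⁿ — O(nⁿ) does not grow strictly slower than h(n)

Only option C (2ⁿ) lies strictly between.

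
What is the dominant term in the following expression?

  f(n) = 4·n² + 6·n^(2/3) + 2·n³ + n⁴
n⁴

Looking at each term:
  - 4·n² is O(n²)
  - 6·n^(2/3) is O(n^(2/3))
  - 2·n³ is O(n³)
  - n⁴ is O(n⁴)

The term n⁴ (O(n⁴)) grows fastest and dominates all others.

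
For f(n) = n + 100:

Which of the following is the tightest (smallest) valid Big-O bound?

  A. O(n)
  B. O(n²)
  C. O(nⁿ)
A

f(n) = n + 100 is O(n).
All listed options are valid Big-O bounds (upper bounds),
but O(n) is the tightest (smallest valid bound).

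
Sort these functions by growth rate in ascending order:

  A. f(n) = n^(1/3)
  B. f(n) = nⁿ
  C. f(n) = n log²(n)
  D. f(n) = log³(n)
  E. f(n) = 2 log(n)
E < D < A < C < B

Comparing growth rates:
E = 2 log(n) is O(log n)
D = log³(n) is O(log³ n)
A = n^(1/3) is O(n^(1/3))
C = n log²(n) is O(n log² n)
B = nⁿ is O(nⁿ)

Therefore, the order from slowest to fastest is: E < D < A < C < B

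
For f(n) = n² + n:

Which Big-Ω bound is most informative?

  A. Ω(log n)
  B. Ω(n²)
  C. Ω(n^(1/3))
B

f(n) = n² + n is Ω(n²).
All listed options are valid Big-Ω bounds (lower bounds),
but Ω(n²) is the tightest (largest valid bound).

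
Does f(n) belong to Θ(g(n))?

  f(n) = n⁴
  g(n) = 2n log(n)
False

f(n) = n⁴ is O(n⁴), and g(n) = 2n log(n) is O(n log n).
Since they have different growth rates, f(n) = Θ(g(n)) is false.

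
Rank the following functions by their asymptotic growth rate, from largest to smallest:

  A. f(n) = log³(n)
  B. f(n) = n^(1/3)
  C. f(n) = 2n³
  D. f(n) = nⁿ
D > C > B > A

Comparing growth rates:
D = nⁿ is O(nⁿ)
C = 2n³ is O(n³)
B = n^(1/3) is O(n^(1/3))
A = log³(n) is O(log³ n)

Therefore, the order from fastest to slowest is: D > C > B > A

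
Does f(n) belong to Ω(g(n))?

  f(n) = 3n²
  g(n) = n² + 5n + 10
True

f(n) = 3n² and g(n) = n² + 5n + 10 are both O(n²).
Big-Ω permits equal growth rates (f ≥ c·g for some c > 0), so f(n) = Ω(g(n)) is true.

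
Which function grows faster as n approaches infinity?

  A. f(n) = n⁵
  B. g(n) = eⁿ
B

f(n) = n⁵ is O(n⁵), while g(n) = eⁿ is O(eⁿ).
Since O(eⁿ) grows faster than O(n⁵), g(n) dominates.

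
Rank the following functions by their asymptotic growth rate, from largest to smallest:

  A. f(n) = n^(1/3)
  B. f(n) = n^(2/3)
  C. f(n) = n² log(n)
C > B > A

Comparing growth rates:
C = n² log(n) is O(n² log n)
B = n^(2/3) is O(n^(2/3))
A = n^(1/3) is O(n^(1/3))

Therefore, the order from fastest to slowest is: C > B > A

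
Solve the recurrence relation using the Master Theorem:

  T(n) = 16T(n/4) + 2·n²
Θ(n² log n)

Master Theorem: a = 16, b = 4, f(n) = 2·n².
Compute the critical exponent d = log₄(16) = 2.
Compare f(n) = Θ(n²) against n^d:
  k = 2 = d, so f(n) = Θ(n^d) — Case 2.
  Work is balanced across levels: T(n) = Θ(n^d log n) = Θ(n² log n).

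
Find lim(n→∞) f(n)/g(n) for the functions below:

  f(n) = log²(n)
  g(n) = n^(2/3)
0

Since log²(n) (O(log² n)) grows slower than n^(2/3) (O(n^(2/3))),
the ratio f(n)/g(n) → 0 as n → ∞.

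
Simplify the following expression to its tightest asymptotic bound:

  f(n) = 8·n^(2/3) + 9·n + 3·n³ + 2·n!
Θ(n!)

Order the terms by growth rate: 8·n^(2/3) ≺ 9·n ≺ 3·n³ ≺ 2·n!.
The fastest-growing term 2·n! dominates as n → ∞; dropping its constant factor gives Θ(n!).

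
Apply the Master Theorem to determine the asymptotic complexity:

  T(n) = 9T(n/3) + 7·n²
Θ(n² log n)

Master Theorem: a = 9, b = 3, f(n) = 7·n².
Compute the critical exponent d = log₃(9) = 2.
Compare f(n) = Θ(n²) against n^d:
  k = 2 = d, so f(n) = Θ(n^d) — Case 2.
  Work is balanced across levels: T(n) = Θ(n^d log n) = Θ(n² log n).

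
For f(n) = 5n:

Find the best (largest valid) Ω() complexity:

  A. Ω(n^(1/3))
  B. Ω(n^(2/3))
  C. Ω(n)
C

f(n) = 5n is Ω(n).
All listed options are valid Big-Ω bounds (lower bounds),
but Ω(n) is the tightest (largest valid bound).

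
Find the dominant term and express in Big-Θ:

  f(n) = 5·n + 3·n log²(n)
Θ(n log² n)

Order the terms by growth rate: 5·n ≺ 3·n log²(n).
The fastest-growing term 3·n log²(n) dominates as n → ∞; dropping its constant factor gives Θ(n log² n).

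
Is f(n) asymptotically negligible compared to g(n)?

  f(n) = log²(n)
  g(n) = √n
True

f(n) = log²(n) is O(log² n), and g(n) = √n is O(√n).
Since O(log² n) grows strictly slower than O(√n), f(n) = o(g(n)) is true.
This means lim(n→∞) f(n)/g(n) = 0.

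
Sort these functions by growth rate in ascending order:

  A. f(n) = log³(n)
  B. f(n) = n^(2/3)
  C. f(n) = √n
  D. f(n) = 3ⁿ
A < C < B < D

Comparing growth rates:
A = log³(n) is O(log³ n)
C = √n is O(√n)
B = n^(2/3) is O(n^(2/3))
D = 3ⁿ is O(3ⁿ)

Therefore, the order from slowest to fastest is: A < C < B < D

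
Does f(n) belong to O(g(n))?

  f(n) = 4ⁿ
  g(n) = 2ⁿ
False

f(n) = 4ⁿ is O(4ⁿ), and g(n) = 2ⁿ is O(2ⁿ).
Since O(4ⁿ) grows faster than O(2ⁿ), f(n) = O(g(n)) is false.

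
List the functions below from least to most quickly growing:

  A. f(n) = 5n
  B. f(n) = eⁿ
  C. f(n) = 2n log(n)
A < C < B

Comparing growth rates:
A = 5n is O(n)
C = 2n log(n) is O(n log n)
B = eⁿ is O(eⁿ)

Therefore, the order from slowest to fastest is: A < C < B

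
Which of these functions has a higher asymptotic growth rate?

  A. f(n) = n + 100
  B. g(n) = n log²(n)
B

f(n) = n + 100 is O(n), while g(n) = n log²(n) is O(n log² n).
Since O(n log² n) grows faster than O(n), g(n) dominates.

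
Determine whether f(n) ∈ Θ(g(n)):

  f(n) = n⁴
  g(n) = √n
False

f(n) = n⁴ is O(n⁴), and g(n) = √n is O(√n).
Since they have different growth rates, f(n) = Θ(g(n)) is false.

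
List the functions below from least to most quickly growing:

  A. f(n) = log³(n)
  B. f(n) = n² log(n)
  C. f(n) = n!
A < B < C

Comparing growth rates:
A = log³(n) is O(log³ n)
B = n² log(n) is O(n² log n)
C = n! is O(n!)

Therefore, the order from slowest to fastest is: A < B < C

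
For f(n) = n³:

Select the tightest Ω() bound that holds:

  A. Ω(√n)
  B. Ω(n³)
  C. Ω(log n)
B

f(n) = n³ is Ω(n³).
All listed options are valid Big-Ω bounds (lower bounds),
but Ω(n³) is the tightest (largest valid bound).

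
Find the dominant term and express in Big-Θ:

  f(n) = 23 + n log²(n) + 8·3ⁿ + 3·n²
Θ(3ⁿ)

Order the terms by growth rate: 23 ≺ n log²(n) ≺ 3·n² ≺ 8·3ⁿ.
The fastest-growing term 8·3ⁿ dominates as n → ∞; dropping its constant factor gives Θ(3ⁿ).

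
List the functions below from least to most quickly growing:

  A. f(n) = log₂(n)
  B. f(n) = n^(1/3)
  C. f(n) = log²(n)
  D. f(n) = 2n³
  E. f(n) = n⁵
A < C < B < D < E

Comparing growth rates:
A = log₂(n) is O(log n)
C = log²(n) is O(log² n)
B = n^(1/3) is O(n^(1/3))
D = 2n³ is O(n³)
E = n⁵ is O(n⁵)

Therefore, the order from slowest to fastest is: A < C < B < D < E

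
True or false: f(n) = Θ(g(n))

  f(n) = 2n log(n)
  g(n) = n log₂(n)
True

f(n) = 2n log(n) and g(n) = n log₂(n) are both O(n log n).
Since they have the same asymptotic growth rate, f(n) = Θ(g(n)) is true.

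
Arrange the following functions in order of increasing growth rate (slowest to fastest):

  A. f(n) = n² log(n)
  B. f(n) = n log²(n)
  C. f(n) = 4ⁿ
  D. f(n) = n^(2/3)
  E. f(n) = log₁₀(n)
E < D < B < A < C

Comparing growth rates:
E = log₁₀(n) is O(log n)
D = n^(2/3) is O(n^(2/3))
B = n log²(n) is O(n log² n)
A = n² log(n) is O(n² log n)
C = 4ⁿ is O(4ⁿ)

Therefore, the order from slowest to fastest is: E < D < B < A < C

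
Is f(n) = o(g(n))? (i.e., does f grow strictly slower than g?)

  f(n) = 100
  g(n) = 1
False

f(n) = 100 is O(1), and g(n) = 1 is O(1).
Since they have the same growth rate, f(n) = o(g(n)) is false.
(f = o(g) requires f to grow strictly slower, not equal.)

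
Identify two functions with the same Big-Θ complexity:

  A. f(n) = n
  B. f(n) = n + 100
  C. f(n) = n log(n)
A and B

Examining each function:
  A. n is O(n)
  B. n + 100 is O(n)
  C. n log(n) is O(n log n)

Functions A and B both have the same complexity class.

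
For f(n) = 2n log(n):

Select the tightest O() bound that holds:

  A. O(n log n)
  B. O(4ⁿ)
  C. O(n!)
A

f(n) = 2n log(n) is O(n log n).
All listed options are valid Big-O bounds (upper bounds),
but O(n log n) is the tightest (smallest valid bound).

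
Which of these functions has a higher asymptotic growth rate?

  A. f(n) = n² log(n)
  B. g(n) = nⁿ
B

f(n) = n² log(n) is O(n² log n), while g(n) = nⁿ is O(nⁿ).
Since O(nⁿ) grows faster than O(n² log n), g(n) dominates.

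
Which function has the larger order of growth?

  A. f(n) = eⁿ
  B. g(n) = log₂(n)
A

f(n) = eⁿ is O(eⁿ), while g(n) = log₂(n) is O(log n).
Since O(eⁿ) grows faster than O(log n), f(n) dominates.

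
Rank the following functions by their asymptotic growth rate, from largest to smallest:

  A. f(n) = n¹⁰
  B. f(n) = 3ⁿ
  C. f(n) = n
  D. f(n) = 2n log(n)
B > A > D > C

Comparing growth rates:
B = 3ⁿ is O(3ⁿ)
A = n¹⁰ is O(n¹⁰)
D = 2n log(n) is O(n log n)
C = n is O(n)

Therefore, the order from fastest to slowest is: B > A > D > C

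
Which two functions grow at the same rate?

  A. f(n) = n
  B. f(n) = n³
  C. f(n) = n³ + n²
B and C

Examining each function:
  A. n is O(n)
  B. n³ is O(n³)
  C. n³ + n² is O(n³)

Functions B and C both have the same complexity class.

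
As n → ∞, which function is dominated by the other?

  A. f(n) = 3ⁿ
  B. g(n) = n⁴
B

f(n) = 3ⁿ is O(3ⁿ), while g(n) = n⁴ is O(n⁴).
Since O(n⁴) grows slower than O(3ⁿ), g(n) is dominated.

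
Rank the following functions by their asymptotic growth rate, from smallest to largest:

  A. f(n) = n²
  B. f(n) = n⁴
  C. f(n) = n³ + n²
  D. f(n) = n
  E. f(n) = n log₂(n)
D < E < A < C < B

Comparing growth rates:
D = n is O(n)
E = n log₂(n) is O(n log n)
A = n² is O(n²)
C = n³ + n² is O(n³)
B = n⁴ is O(n⁴)

Therefore, the order from slowest to fastest is: D < E < A < C < B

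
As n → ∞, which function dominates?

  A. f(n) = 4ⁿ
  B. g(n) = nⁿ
B

f(n) = 4ⁿ is O(4ⁿ), while g(n) = nⁿ is O(nⁿ).
Since O(nⁿ) grows faster than O(4ⁿ), g(n) dominates.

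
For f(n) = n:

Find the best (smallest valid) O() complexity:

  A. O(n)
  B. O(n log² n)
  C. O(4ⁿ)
A

f(n) = n is O(n).
All listed options are valid Big-O bounds (upper bounds),
but O(n) is the tightest (smallest valid bound).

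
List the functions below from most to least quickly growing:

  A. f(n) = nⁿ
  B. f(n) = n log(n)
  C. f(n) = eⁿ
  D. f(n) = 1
A > C > B > D

Comparing growth rates:
A = nⁿ is O(nⁿ)
C = eⁿ is O(eⁿ)
B = n log(n) is O(n log n)
D = 1 is O(1)

Therefore, the order from fastest to slowest is: A > C > B > D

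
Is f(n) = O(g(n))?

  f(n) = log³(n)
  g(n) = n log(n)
True

f(n) = log³(n) is O(log³ n), and g(n) = n log(n) is O(n log n).
Since O(log³ n) ⊆ O(n log n) (f grows no faster than g), f(n) = O(g(n)) is true.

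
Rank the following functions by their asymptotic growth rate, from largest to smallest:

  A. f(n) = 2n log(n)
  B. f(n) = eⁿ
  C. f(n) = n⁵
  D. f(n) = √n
B > C > A > D

Comparing growth rates:
B = eⁿ is O(eⁿ)
C = n⁵ is O(n⁵)
A = 2n log(n) is O(n log n)
D = √n is O(√n)

Therefore, the order from fastest to slowest is: B > C > A > D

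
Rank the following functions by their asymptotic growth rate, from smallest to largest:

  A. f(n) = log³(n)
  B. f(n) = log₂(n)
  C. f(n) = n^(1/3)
B < A < C

Comparing growth rates:
B = log₂(n) is O(log n)
A = log³(n) is O(log³ n)
C = n^(1/3) is O(n^(1/3))

Therefore, the order from slowest to fastest is: B < A < C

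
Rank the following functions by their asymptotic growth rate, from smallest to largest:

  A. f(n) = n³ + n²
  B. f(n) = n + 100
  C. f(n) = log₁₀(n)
C < B < A

Comparing growth rates:
C = log₁₀(n) is O(log n)
B = n + 100 is O(n)
A = n³ + n² is O(n³)

Therefore, the order from slowest to fastest is: C < B < A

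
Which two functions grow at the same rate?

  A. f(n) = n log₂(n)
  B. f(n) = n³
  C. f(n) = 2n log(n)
A and C

Examining each function:
  A. n log₂(n) is O(n log n)
  B. n³ is O(n³)
  C. 2n log(n) is O(n log n)

Functions A and C both have the same complexity class.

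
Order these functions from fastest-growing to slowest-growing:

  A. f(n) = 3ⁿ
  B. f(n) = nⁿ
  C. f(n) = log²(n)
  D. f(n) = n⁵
B > A > D > C

Comparing growth rates:
B = nⁿ is O(nⁿ)
A = 3ⁿ is O(3ⁿ)
D = n⁵ is O(n⁵)
C = log²(n) is O(log² n)

Therefore, the order from fastest to slowest is: B > A > D > C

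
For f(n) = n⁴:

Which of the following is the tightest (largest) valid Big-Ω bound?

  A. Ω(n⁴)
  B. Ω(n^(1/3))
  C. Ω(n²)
A

f(n) = n⁴ is Ω(n⁴).
All listed options are valid Big-Ω bounds (lower bounds),
but Ω(n⁴) is the tightest (largest valid bound).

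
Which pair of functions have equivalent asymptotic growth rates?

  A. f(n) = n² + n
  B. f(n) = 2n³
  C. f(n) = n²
A and C

Examining each function:
  A. n² + n is O(n²)
  B. 2n³ is O(n³)
  C. n² is O(n²)

Functions A and C both have the same complexity class.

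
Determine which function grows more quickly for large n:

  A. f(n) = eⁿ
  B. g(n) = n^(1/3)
A

f(n) = eⁿ is O(eⁿ), while g(n) = n^(1/3) is O(n^(1/3)).
Since O(eⁿ) grows faster than O(n^(1/3)), f(n) dominates.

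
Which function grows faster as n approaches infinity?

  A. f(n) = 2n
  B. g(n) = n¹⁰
B

f(n) = 2n is O(n), while g(n) = n¹⁰ is O(n¹⁰).
Since O(n¹⁰) grows faster than O(n), g(n) dominates.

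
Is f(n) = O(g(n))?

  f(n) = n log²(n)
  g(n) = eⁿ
True

f(n) = n log²(n) is O(n log² n), and g(n) = eⁿ is O(eⁿ).
Since O(n log² n) ⊆ O(eⁿ) (f grows no faster than g), f(n) = O(g(n)) is true.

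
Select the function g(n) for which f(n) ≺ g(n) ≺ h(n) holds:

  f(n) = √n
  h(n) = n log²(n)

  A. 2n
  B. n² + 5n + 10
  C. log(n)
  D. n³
A

We need g(n) with √n = o(g(n)) and g(n) = o(n log²(n)), i.e. O(√n) ≺ g ≺ O(n log² n).
Check each option:
  A. 2n — O(n) is strictly between O(√n) and O(n log² n) ✓
  B. n² + 5n + 10 — O(n²) does not grow strictly slower than h(n)
  C. log(n) — O(log n) does not grow strictly faster than f(n)
  D. n³ — O(n³) does not grow strictly slower than h(n)

Only option A (2n) lies strictly between.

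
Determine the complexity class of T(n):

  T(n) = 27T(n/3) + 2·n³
Θ(n³ log n)

Master Theorem: a = 27, b = 3, f(n) = 2·n³.
Compute the critical exponent d = log₃(27) = 3.
Compare f(n) = Θ(n³) against n^d:
  k = 3 = d, so f(n) = Θ(n^d) — Case 2.
  Work is balanced across levels: T(n) = Θ(n^d log n) = Θ(n³ log n).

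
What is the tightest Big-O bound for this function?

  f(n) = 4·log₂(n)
O(log n)

The dominant term in 4·log₂(n) is 4·log₂(n), which is Θ(log n).
Constants are absorbed, so the tightest bound is O(log n).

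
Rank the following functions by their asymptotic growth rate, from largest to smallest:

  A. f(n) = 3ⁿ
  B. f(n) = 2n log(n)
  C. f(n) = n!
C > A > B

Comparing growth rates:
C = n! is O(n!)
A = 3ⁿ is O(3ⁿ)
B = 2n log(n) is O(n log n)

Therefore, the order from fastest to slowest is: C > A > B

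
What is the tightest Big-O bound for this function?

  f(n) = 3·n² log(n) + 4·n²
O(n² log n)

The dominant term in 3·n² log(n) + 4·n² is 3·n² log(n), which is Θ(n² log n).
Lower-order terms (4·n²) are asymptotically negligible.
Constants are absorbed, so the tightest bound is O(n² log n).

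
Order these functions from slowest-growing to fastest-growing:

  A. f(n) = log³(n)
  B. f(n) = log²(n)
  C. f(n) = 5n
B < A < C

Comparing growth rates:
B = log²(n) is O(log² n)
A = log³(n) is O(log³ n)
C = 5n is O(n)

Therefore, the order from slowest to fastest is: B < A < C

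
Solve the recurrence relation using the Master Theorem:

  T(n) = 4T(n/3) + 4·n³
Θ(n³)

Master Theorem: a = 4, b = 3, f(n) = 4·n³.
Compute the critical exponent d = log₃(4) = 1.262.
Compare f(n) = Θ(n³) against n^d:
  k = 3 > d = 1.262, so f(n) = Ω(n^(d+ε)) — Case 3.
  Regularity: a·(n/b)^3/n^3 = a/b^3 = 4/27 < 1 ✓.
  The top-level work dominates: T(n) = Θ(f(n)) = Θ(n³).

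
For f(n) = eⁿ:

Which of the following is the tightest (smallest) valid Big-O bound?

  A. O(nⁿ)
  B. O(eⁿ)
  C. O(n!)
B

f(n) = eⁿ is O(eⁿ).
All listed options are valid Big-O bounds (upper bounds),
but O(eⁿ) is the tightest (smallest valid bound).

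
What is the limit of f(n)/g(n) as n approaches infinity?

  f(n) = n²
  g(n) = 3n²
1/3

Since n² and 3n² have the same growth rate (O(n²)),
the ratio converges to a constant: 1/3.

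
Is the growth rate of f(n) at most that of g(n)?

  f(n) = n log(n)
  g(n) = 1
False

f(n) = n log(n) is O(n log n), and g(n) = 1 is O(1).
Since O(n log n) grows faster than O(1), f(n) = O(g(n)) is false.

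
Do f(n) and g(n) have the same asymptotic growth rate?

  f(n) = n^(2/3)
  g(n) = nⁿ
False

f(n) = n^(2/3) is O(n^(2/3)), and g(n) = nⁿ is O(nⁿ).
Since they have different growth rates, f(n) = Θ(g(n)) is false.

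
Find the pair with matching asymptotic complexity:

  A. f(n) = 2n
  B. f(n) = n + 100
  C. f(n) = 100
A and B

Examining each function:
  A. 2n is O(n)
  B. n + 100 is O(n)
  C. 100 is O(1)

Functions A and B both have the same complexity class.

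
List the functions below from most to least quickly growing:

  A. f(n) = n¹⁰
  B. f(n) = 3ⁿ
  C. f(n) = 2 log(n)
B > A > C

Comparing growth rates:
B = 3ⁿ is O(3ⁿ)
A = n¹⁰ is O(n¹⁰)
C = 2 log(n) is O(log n)

Therefore, the order from fastest to slowest is: B > A > C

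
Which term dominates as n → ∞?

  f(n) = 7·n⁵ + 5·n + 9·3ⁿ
9·3ⁿ

Looking at each term:
  - 7·n⁵ is O(n⁵)
  - 5·n is O(n)
  - 9·3ⁿ is O(3ⁿ)

The term 9·3ⁿ (O(3ⁿ)) grows fastest and dominates all others.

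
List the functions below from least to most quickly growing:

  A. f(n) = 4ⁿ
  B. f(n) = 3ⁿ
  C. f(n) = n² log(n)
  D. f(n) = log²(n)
D < C < B < A

Comparing growth rates:
D = log²(n) is O(log² n)
C = n² log(n) is O(n² log n)
B = 3ⁿ is O(3ⁿ)
A = 4ⁿ is O(4ⁿ)

Therefore, the order from slowest to fastest is: D < C < B < A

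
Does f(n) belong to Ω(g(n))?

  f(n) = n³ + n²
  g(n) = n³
True

f(n) = n³ + n² and g(n) = n³ are both O(n³).
Big-Ω permits equal growth rates (f ≥ c·g for some c > 0), so f(n) = Ω(g(n)) is true.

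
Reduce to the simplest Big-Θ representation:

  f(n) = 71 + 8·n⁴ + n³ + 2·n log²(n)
Θ(n⁴)

Order the terms by growth rate: 71 ≺ 2·n log²(n) ≺ n³ ≺ 8·n⁴.
The fastest-growing term 8·n⁴ dominates as n → ∞; dropping its constant factor gives Θ(n⁴).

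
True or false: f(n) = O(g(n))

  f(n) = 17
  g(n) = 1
True

f(n) = 17 and g(n) = 1 are both O(1).
Big-O permits equal growth rates (f ≤ c·g for some c), so f(n) = O(g(n)) is true.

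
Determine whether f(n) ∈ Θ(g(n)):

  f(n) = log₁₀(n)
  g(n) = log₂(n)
True

f(n) = log₁₀(n) and g(n) = log₂(n) are both O(log n).
Since they have the same asymptotic growth rate, f(n) = Θ(g(n)) is true.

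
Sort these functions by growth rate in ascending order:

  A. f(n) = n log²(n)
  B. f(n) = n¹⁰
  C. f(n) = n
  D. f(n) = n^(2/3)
D < C < A < B

Comparing growth rates:
D = n^(2/3) is O(n^(2/3))
C = n is O(n)
A = n log²(n) is O(n log² n)
B = n¹⁰ is O(n¹⁰)

Therefore, the order from slowest to fastest is: D < C < A < B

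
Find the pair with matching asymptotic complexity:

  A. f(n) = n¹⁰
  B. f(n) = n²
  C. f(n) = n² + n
B and C

Examining each function:
  A. n¹⁰ is O(n¹⁰)
  B. n² is O(n²)
  C. n² + n is O(n²)

Functions B and C both have the same complexity class.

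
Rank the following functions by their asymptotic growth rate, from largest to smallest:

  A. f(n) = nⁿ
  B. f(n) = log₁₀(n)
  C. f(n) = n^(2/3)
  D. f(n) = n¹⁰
A > D > C > B

Comparing growth rates:
A = nⁿ is O(nⁿ)
D = n¹⁰ is O(n¹⁰)
C = n^(2/3) is O(n^(2/3))
B = log₁₀(n) is O(log n)

Therefore, the order from fastest to slowest is: A > D > C > B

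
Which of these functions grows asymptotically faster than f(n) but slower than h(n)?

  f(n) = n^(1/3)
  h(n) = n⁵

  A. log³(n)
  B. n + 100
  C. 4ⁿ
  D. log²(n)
B

We need g(n) with n^(1/3) = o(g(n)) and g(n) = o(n⁵), i.e. O(n^(1/3)) ≺ g ≺ O(n⁵).
Check each option:
  A. log³(n) — O(log³ n) does not grow strictly faster than f(n)
  B. n + 100 — O(n) is strictly between O(n^(1/3)) and O(n⁵) ✓
  C. 4ⁿ — O(4ⁿ) does not grow strictly slower than h(n)
  D. log²(n) — O(log² n) does not grow strictly faster than f(n)

Only option B (n + 100) lies strictly between.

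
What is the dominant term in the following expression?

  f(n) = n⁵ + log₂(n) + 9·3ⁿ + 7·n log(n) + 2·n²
9·3ⁿ

Looking at each term:
  - n⁵ is O(n⁵)
  - log₂(n) is O(log n)
  - 9·3ⁿ is O(3ⁿ)
  - 7·n log(n) is O(n log n)
  - 2·n² is O(n²)

The term 9·3ⁿ (O(3ⁿ)) grows fastest and dominates all others.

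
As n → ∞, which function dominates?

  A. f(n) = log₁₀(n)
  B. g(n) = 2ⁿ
B

f(n) = log₁₀(n) is O(log n), while g(n) = 2ⁿ is O(2ⁿ).
Since O(2ⁿ) grows faster than O(log n), g(n) dominates.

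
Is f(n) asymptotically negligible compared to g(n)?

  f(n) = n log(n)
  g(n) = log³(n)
False

f(n) = n log(n) is O(n log n), and g(n) = log³(n) is O(log³ n).
Since O(n log n) grows faster than or equal to O(log³ n), f(n) = o(g(n)) is false.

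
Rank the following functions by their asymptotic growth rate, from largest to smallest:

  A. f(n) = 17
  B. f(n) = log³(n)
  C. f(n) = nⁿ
C > B > A

Comparing growth rates:
C = nⁿ is O(nⁿ)
B = log³(n) is O(log³ n)
A = 17 is O(1)

Therefore, the order from fastest to slowest is: C > B > A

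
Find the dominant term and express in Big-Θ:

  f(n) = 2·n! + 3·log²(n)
Θ(n!)

Order the terms by growth rate: 3·log²(n) ≺ 2·n!.
The fastest-growing term 2·n! dominates as n → ∞; dropping its constant factor gives Θ(n!).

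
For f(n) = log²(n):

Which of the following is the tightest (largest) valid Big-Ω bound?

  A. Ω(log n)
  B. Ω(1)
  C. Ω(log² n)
C

f(n) = log²(n) is Ω(log² n).
All listed options are valid Big-Ω bounds (lower bounds),
but Ω(log² n) is the tightest (largest valid bound).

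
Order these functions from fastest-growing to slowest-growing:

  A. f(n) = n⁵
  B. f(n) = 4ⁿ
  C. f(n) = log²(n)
B > A > C

Comparing growth rates:
B = 4ⁿ is O(4ⁿ)
A = n⁵ is O(n⁵)
C = log²(n) is O(log² n)

Therefore, the order from fastest to slowest is: B > A > C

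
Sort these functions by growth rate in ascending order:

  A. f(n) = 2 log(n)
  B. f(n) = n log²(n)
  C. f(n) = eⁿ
A < B < C

Comparing growth rates:
A = 2 log(n) is O(log n)
B = n log²(n) is O(n log² n)
C = eⁿ is O(eⁿ)

Therefore, the order from slowest to fastest is: A < B < C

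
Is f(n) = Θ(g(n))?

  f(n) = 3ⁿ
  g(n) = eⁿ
False

f(n) = 3ⁿ is O(3ⁿ), and g(n) = eⁿ is O(eⁿ).
Since they have different growth rates, f(n) = Θ(g(n)) is false.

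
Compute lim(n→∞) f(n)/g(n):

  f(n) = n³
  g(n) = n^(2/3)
∞

Since n³ (O(n³)) grows faster than n^(2/3) (O(n^(2/3))),
the ratio f(n)/g(n) → ∞ as n → ∞.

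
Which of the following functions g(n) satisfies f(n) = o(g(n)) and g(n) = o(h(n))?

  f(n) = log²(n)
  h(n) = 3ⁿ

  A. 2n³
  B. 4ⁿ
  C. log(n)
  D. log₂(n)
A

We need g(n) with log²(n) = o(g(n)) and g(n) = o(3ⁿ), i.e. O(log² n) ≺ g ≺ O(3ⁿ).
Check each option:
  A. 2n³ — O(n³) is strictly between O(log² n) and O(3ⁿ) ✓
  B. 4ⁿ — O(4ⁿ) does not grow strictly slower than h(n)
  C. log(n) — O(log n) does not grow strictly faster than f(n)
  D. log₂(n) — O(log n) does not grow strictly faster than f(n)

Only option A (2n³) lies strictly between.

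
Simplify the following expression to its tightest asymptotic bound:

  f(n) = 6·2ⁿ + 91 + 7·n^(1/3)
Θ(2ⁿ)

Order the terms by growth rate: 91 ≺ 7·n^(1/3) ≺ 6·2ⁿ.
The fastest-growing term 6·2ⁿ dominates as n → ∞; dropping its constant factor gives Θ(2ⁿ).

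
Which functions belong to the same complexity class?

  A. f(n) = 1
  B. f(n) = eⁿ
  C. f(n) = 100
A and C

Examining each function:
  A. 1 is O(1)
  B. eⁿ is O(eⁿ)
  C. 100 is O(1)

Functions A and C both have the same complexity class.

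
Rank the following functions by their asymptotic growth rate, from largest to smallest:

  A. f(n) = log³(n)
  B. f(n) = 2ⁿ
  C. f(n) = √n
B > C > A

Comparing growth rates:
B = 2ⁿ is O(2ⁿ)
C = √n is O(√n)
A = log³(n) is O(log³ n)

Therefore, the order from fastest to slowest is: B > C > A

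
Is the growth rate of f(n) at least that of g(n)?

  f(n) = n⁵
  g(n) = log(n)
True

f(n) = n⁵ is O(n⁵), and g(n) = log(n) is O(log n).
Since O(n⁵) grows at least as fast as O(log n), f(n) = Ω(g(n)) is true.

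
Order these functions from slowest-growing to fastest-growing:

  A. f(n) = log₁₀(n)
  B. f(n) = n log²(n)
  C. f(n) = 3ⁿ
A < B < C

Comparing growth rates:
A = log₁₀(n) is O(log n)
B = n log²(n) is O(n log² n)
C = 3ⁿ is O(3ⁿ)

Therefore, the order from slowest to fastest is: A < B < C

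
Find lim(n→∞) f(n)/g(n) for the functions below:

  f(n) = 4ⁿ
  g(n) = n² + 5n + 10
∞

Since 4ⁿ (O(4ⁿ)) grows faster than n² + 5n + 10 (O(n²)),
the ratio f(n)/g(n) → ∞ as n → ∞.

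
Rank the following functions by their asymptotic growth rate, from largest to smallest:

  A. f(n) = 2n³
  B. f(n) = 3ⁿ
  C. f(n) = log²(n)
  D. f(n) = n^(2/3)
B > A > D > C

Comparing growth rates:
B = 3ⁿ is O(3ⁿ)
A = 2n³ is O(n³)
D = n^(2/3) is O(n^(2/3))
C = log²(n) is O(log² n)

Therefore, the order from fastest to slowest is: B > A > D > C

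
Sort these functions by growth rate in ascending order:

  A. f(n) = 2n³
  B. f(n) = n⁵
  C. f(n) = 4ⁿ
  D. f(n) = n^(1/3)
D < A < B < C

Comparing growth rates:
D = n^(1/3) is O(n^(1/3))
A = 2n³ is O(n³)
B = n⁵ is O(n⁵)
C = 4ⁿ is O(4ⁿ)

Therefore, the order from slowest to fastest is: D < A < B < C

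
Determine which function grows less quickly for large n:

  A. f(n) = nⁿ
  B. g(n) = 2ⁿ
B

f(n) = nⁿ is O(nⁿ), while g(n) = 2ⁿ is O(2ⁿ).
Since O(2ⁿ) grows slower than O(nⁿ), g(n) is dominated.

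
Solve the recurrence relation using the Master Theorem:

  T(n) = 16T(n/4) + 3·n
Θ(n²)

Master Theorem: a = 16, b = 4, f(n) = 3·n.
Compute the critical exponent d = log₄(16) = 2.
Compare f(n) = Θ(n) against n^d:
  k = 1 < d = 2, so f(n) = O(n^(d-ε)) — Case 1.
  The recursion cost dominates: T(n) = Θ(n^d) = Θ(n²).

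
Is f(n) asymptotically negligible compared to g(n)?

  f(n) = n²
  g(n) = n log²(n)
False

f(n) = n² is O(n²), and g(n) = n log²(n) is O(n log² n).
Since O(n²) grows faster than or equal to O(n log² n), f(n) = o(g(n)) is false.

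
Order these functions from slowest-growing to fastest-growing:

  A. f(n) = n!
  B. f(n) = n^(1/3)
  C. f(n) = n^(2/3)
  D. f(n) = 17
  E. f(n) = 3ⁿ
D < B < C < E < A

Comparing growth rates:
D = 17 is O(1)
B = n^(1/3) is O(n^(1/3))
C = n^(2/3) is O(n^(2/3))
E = 3ⁿ is O(3ⁿ)
A = n! is O(n!)

Therefore, the order from slowest to fastest is: D < B < C < E < A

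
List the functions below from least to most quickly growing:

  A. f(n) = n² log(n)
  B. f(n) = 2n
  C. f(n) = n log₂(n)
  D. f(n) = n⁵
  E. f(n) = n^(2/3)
E < B < C < A < D

Comparing growth rates:
E = n^(2/3) is O(n^(2/3))
B = 2n is O(n)
C = n log₂(n) is O(n log n)
A = n² log(n) is O(n² log n)
D = n⁵ is O(n⁵)

Therefore, the order from slowest to fastest is: E < B < C < A < D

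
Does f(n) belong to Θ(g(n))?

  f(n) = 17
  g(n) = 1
True

f(n) = 17 and g(n) = 1 are both O(1).
Since they have the same asymptotic growth rate, f(n) = Θ(g(n)) is true.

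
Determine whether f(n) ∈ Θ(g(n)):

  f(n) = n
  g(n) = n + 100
True

f(n) = n and g(n) = n + 100 are both O(n).
Since they have the same asymptotic growth rate, f(n) = Θ(g(n)) is true.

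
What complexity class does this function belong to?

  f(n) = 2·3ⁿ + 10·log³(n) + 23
O(3ⁿ)

The dominant term in 2·3ⁿ + 10·log³(n) + 23 is 2·3ⁿ, which is Θ(3ⁿ).
Lower-order terms (10·log³(n), 23) are asymptotically negligible.
Constants are absorbed, so the tightest bound is O(3ⁿ).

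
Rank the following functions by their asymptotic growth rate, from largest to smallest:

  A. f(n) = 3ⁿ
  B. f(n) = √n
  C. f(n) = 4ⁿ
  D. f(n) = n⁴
C > A > D > B

Comparing growth rates:
C = 4ⁿ is O(4ⁿ)
A = 3ⁿ is O(3ⁿ)
D = n⁴ is O(n⁴)
B = √n is O(√n)

Therefore, the order from fastest to slowest is: C > A > D > B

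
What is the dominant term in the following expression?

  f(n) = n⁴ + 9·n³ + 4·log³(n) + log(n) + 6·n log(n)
n⁴

Looking at each term:
  - n⁴ is O(n⁴)
  - 9·n³ is O(n³)
  - 4·log³(n) is O(log³ n)
  - log(n) is O(log n)
  - 6·n log(n) is O(n log n)

The term n⁴ (O(n⁴)) grows fastest and dominates all others.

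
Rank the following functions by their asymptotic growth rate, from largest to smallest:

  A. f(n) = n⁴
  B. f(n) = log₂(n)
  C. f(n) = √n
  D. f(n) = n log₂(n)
A > D > C > B

Comparing growth rates:
A = n⁴ is O(n⁴)
D = n log₂(n) is O(n log n)
C = √n is O(√n)
B = log₂(n) is O(log n)

Therefore, the order from fastest to slowest is: A > D > C > B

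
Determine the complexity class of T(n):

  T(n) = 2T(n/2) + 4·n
Θ(n log n)

Master Theorem: a = 2, b = 2, f(n) = 4·n.
Compute the critical exponent d = log₂(2) = 1.
Compare f(n) = Θ(n) against n^d:
  k = 1 = d, so f(n) = Θ(n^d) — Case 2.
  Work is balanced across levels: T(n) = Θ(n^d log n) = Θ(n log n).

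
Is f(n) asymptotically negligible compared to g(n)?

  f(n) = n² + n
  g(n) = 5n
False

f(n) = n² + n is O(n²), and g(n) = 5n is O(n).
Since O(n²) grows faster than or equal to O(n), f(n) = o(g(n)) is false.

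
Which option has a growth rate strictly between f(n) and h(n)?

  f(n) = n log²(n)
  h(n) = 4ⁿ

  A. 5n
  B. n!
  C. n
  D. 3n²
D

We need g(n) with n log²(n) = o(g(n)) and g(n) = o(4ⁿ), i.e. O(n log² n) ≺ g ≺ O(4ⁿ).
Check each option:
  A. 5n — O(n) does not grow strictly faster than f(n)
  B. n! — O(n!) does not grow strictly slower than h(n)
  C. n — O(n) does not grow strictly faster than f(n)
  D. 3n² — O(n²) is strictly between O(n log² n) and O(4ⁿ) ✓

Only option D (3n²) lies strictly between.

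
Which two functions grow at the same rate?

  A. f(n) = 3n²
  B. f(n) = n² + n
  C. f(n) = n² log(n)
A and B

Examining each function:
  A. 3n² is O(n²)
  B. n² + n is O(n²)
  C. n² log(n) is O(n² log n)

Functions A and B both have the same complexity class.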